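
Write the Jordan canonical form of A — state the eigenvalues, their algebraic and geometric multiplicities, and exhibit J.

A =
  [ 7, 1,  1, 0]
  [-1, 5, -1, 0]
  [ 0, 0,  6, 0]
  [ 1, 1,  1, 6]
J_2(6) ⊕ J_1(6) ⊕ J_1(6)

The characteristic polynomial is
  det(x·I − A) = x^4 - 24*x^3 + 216*x^2 - 864*x + 1296 = (x - 6)^4

Eigenvalues and multiplicities (the geometric multiplicity of λ is n − rank(A − λI), which equals the number of Jordan blocks for λ):
  λ = 6: algebraic multiplicity = 4, geometric multiplicity = 3

Determining the block sizes for each eigenvalue:
  λ = 6: 3 blocks summing to 4 forces exactly one block of size 2 and the rest size 1 → block sizes [2, 1, 1]

Assembling the blocks gives a Jordan form
J =
  [6, 1, 0, 0]
  [0, 6, 0, 0]
  [0, 0, 6, 0]
  [0, 0, 0, 6]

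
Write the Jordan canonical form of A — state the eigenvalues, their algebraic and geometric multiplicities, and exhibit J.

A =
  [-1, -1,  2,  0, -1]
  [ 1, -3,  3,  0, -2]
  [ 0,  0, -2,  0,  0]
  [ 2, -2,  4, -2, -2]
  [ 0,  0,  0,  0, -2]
J_3(-2) ⊕ J_1(-2) ⊕ J_1(-2)

The characteristic polynomial is
  det(x·I − A) = x^5 + 10*x^4 + 40*x^3 + 80*x^2 + 80*x + 32 = (x + 2)^5

Eigenvalues and multiplicities (the geometric multiplicity of λ is n − rank(A − λI), which equals the number of Jordan blocks for λ):
  λ = -2: algebraic multiplicity = 5, geometric multiplicity = 3

Determining the block sizes for each eigenvalue:
  λ = -2: with am = 5 and gm = 3, the partition is not yet determined (e.g. several partitions of 5 into 3 parts exist). Let N = A − (-2)·I. Computing rank(N^1) = 2, rank(N^2) = 1, rank(N^3) = 0; the number of blocks of size ≥ j is rank(N^{j−1}) − rank(N^j), giving [3, 1, 1]. So we have 1 block(s) of size 3, 2 block(s) of size 1 → block sizes [3, 1, 1]

Assembling the blocks gives a Jordan form
J =
  [-2,  1,  0,  0,  0]
  [ 0, -2,  1,  0,  0]
  [ 0,  0, -2,  0,  0]
  [ 0,  0,  0, -2,  0]
  [ 0,  0,  0,  0, -2]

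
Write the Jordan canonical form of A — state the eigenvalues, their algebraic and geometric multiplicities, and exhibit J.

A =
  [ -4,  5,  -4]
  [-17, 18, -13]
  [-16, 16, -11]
J_3(1)

The characteristic polynomial is
  det(x·I − A) = x^3 - 3*x^2 + 3*x - 1 = (x - 1)^3

Eigenvalues and multiplicities (the geometric multiplicity of λ is n − rank(A − λI), which equals the number of Jordan blocks for λ):
  λ = 1: algebraic multiplicity = 3, geometric multiplicity = 1

Determining the block sizes for each eigenvalue:
  λ = 1: one block (gm = 1), so the single block has size am = 3 → block sizes [3]

Assembling the blocks gives a Jordan form
J =
  [1, 1, 0]
  [0, 1, 1]
  [0, 0, 1]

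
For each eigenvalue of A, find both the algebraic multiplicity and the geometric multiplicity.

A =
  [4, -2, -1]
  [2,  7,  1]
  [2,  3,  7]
λ = 6: alg = 3, geom = 1

Step 1 — factor the characteristic polynomial to read off the algebraic multiplicities:
  χ_A(x) = (x - 6)^3

Step 2 — compute geometric multiplicities via the rank-nullity identity g(λ) = n − rank(A − λI):
  rank(A − (6)·I) = 2, so dim ker(A − (6)·I) = n − 2 = 1

Summary:
  λ = 6: algebraic multiplicity = 3, geometric multiplicity = 1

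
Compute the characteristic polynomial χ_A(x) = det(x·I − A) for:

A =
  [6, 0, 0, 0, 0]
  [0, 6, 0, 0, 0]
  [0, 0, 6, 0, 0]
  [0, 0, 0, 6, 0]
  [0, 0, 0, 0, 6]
x^5 - 30*x^4 + 360*x^3 - 2160*x^2 + 6480*x - 7776

Expanding det(x·I − A) (e.g. by cofactor expansion or by noting that A is similar to its Jordan form J, which has the same characteristic polynomial as A) gives
  χ_A(x) = x^5 - 30*x^4 + 360*x^3 - 2160*x^2 + 6480*x - 7776
which factors as (x - 6)^5. The eigenvalues (with algebraic multiplicities) are λ = 6 with multiplicity 5.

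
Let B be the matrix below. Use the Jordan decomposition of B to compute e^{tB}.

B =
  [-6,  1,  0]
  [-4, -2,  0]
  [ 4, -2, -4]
e^{tB} =
  [-2*t*exp(-4*t) + exp(-4*t), t*exp(-4*t), 0]
  [-4*t*exp(-4*t), 2*t*exp(-4*t) + exp(-4*t), 0]
  [4*t*exp(-4*t), -2*t*exp(-4*t), exp(-4*t)]

Strategy: write B = P · J · P⁻¹ where J is a Jordan canonical form, so e^{tB} = P · e^{tJ} · P⁻¹, and e^{tJ} can be computed block-by-block.

B has Jordan form
J =
  [-4,  1,  0]
  [ 0, -4,  0]
  [ 0,  0, -4]
(up to reordering of blocks).

Per-block formulas:
  For a 2×2 Jordan block J_2(-4): exp(t · J_2(-4)) = e^(-4t)·(I + t·N), where N is the 2×2 nilpotent shift.
  For a 1×1 block at λ = -4: exp(t · [-4]) = [e^(-4t)].

After assembling e^{tJ} and conjugating by P, we get:

e^{tB} =
  [-2*t*exp(-4*t) + exp(-4*t), t*exp(-4*t), 0]
  [-4*t*exp(-4*t), 2*t*exp(-4*t) + exp(-4*t), 0]
  [4*t*exp(-4*t), -2*t*exp(-4*t), exp(-4*t)]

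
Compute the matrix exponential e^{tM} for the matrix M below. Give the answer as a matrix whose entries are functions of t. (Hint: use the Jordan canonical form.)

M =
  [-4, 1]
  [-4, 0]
e^{tM} =
  [-2*t*exp(-2*t) + exp(-2*t), t*exp(-2*t)]
  [-4*t*exp(-2*t), 2*t*exp(-2*t) + exp(-2*t)]

Strategy: write M = P · J · P⁻¹ where J is a Jordan canonical form, so e^{tM} = P · e^{tJ} · P⁻¹, and e^{tJ} can be computed block-by-block.

M has Jordan form
J =
  [-2,  1]
  [ 0, -2]
(up to reordering of blocks).

Per-block formulas:
  For a 2×2 Jordan block J_2(-2): exp(t · J_2(-2)) = e^(-2t)·(I + t·N), where N is the 2×2 nilpotent shift.

After assembling e^{tJ} and conjugating by P, we get:

e^{tM} =
  [-2*t*exp(-2*t) + exp(-2*t), t*exp(-2*t)]
  [-4*t*exp(-2*t), 2*t*exp(-2*t) + exp(-2*t)]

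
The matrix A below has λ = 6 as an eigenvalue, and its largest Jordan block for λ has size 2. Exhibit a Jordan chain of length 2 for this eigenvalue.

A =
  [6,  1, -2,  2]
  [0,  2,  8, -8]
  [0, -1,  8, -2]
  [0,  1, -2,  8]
A Jordan chain for λ = 6 of length 2:
v_1 = (1, -4, -1, 1)ᵀ
v_2 = (0, 1, 0, 0)ᵀ

Let N = A − (6)·I. We want v_2 with N^2 v_2 = 0 but N^1 v_2 ≠ 0; then v_{j-1} := N · v_j for j = 2, …, 2.

Pick v_2 = (0, 1, 0, 0)ᵀ.
Then v_1 = N · v_2 = (1, -4, -1, 1)ᵀ.

Sanity check: (A − (6)·I) v_1 = (0, 0, 0, 0)ᵀ = 0. ✓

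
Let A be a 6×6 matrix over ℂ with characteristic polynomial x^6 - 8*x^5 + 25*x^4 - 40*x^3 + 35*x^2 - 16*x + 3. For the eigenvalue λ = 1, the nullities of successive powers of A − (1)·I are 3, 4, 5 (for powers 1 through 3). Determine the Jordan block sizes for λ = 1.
Block sizes for λ = 1: [3, 1, 1]

From the dimensions of kernels of powers, the number of Jordan blocks of size at least j is d_j − d_{j−1} where d_j = dim ker(N^j) (with d_0 = 0). Computing the differences gives [3, 1, 1].
The number of blocks of size exactly k is (#blocks of size ≥ k) − (#blocks of size ≥ k + 1), so the partition is: 2 block(s) of size 1, 1 block(s) of size 3.
In nonincreasing order the block sizes are [3, 1, 1].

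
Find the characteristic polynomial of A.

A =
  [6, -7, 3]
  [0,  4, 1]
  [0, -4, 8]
x^3 - 18*x^2 + 108*x - 216

Expanding det(x·I − A) (e.g. by cofactor expansion or by noting that A is similar to its Jordan form J, which has the same characteristic polynomial as A) gives
  χ_A(x) = x^3 - 18*x^2 + 108*x - 216
which factors as (x - 6)^3. The eigenvalues (with algebraic multiplicities) are λ = 6 with multiplicity 3.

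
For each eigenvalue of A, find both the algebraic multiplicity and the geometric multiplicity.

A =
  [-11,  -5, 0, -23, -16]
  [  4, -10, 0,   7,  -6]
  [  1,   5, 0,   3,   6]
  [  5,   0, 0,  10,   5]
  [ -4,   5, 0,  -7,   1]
λ = -5: alg = 2, geom = 2; λ = 0: alg = 3, geom = 2

Step 1 — factor the characteristic polynomial to read off the algebraic multiplicities:
  χ_A(x) = x^3*(x + 5)^2

Step 2 — compute geometric multiplicities via the rank-nullity identity g(λ) = n − rank(A − λI):
  rank(A − (-5)·I) = 3, so dim ker(A − (-5)·I) = n − 3 = 2
  rank(A − (0)·I) = 3, so dim ker(A − (0)·I) = n − 3 = 2

Summary:
  λ = -5: algebraic multiplicity = 2, geometric multiplicity = 2
  λ = 0: algebraic multiplicity = 3, geometric multiplicity = 2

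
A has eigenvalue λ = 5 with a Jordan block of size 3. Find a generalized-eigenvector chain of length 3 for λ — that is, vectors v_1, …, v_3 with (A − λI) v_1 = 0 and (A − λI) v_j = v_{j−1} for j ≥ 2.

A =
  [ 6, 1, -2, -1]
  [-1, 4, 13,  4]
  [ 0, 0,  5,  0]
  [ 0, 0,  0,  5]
A Jordan chain for λ = 5 of length 3:
v_1 = (11, -11, 0, 0)ᵀ
v_2 = (-2, 13, 0, 0)ᵀ
v_3 = (0, 0, 1, 0)ᵀ

Let N = A − (5)·I. We want v_3 with N^3 v_3 = 0 but N^2 v_3 ≠ 0; then v_{j-1} := N · v_j for j = 3, …, 2.

Pick v_3 = (0, 0, 1, 0)ᵀ.
Then v_2 = N · v_3 = (-2, 13, 0, 0)ᵀ.
Then v_1 = N · v_2 = (11, -11, 0, 0)ᵀ.

Sanity check: (A − (5)·I) v_1 = (0, 0, 0, 0)ᵀ = 0. ✓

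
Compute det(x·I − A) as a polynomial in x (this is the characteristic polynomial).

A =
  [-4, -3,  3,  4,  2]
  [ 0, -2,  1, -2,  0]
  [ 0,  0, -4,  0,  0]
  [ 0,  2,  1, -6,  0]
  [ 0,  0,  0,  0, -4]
x^5 + 20*x^4 + 160*x^3 + 640*x^2 + 1280*x + 1024

Expanding det(x·I − A) (e.g. by cofactor expansion or by noting that A is similar to its Jordan form J, which has the same characteristic polynomial as A) gives
  χ_A(x) = x^5 + 20*x^4 + 160*x^3 + 640*x^2 + 1280*x + 1024
which factors as (x + 4)^5. The eigenvalues (with algebraic multiplicities) are λ = -4 with multiplicity 5.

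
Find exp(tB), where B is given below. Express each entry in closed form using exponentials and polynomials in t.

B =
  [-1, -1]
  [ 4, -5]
e^{tB} =
  [2*t*exp(-3*t) + exp(-3*t), -t*exp(-3*t)]
  [4*t*exp(-3*t), -2*t*exp(-3*t) + exp(-3*t)]

Strategy: write B = P · J · P⁻¹ where J is a Jordan canonical form, so e^{tB} = P · e^{tJ} · P⁻¹, and e^{tJ} can be computed block-by-block.

B has Jordan form
J =
  [-3,  1]
  [ 0, -3]
(up to reordering of blocks).

Per-block formulas:
  For a 2×2 Jordan block J_2(-3): exp(t · J_2(-3)) = e^(-3t)·(I + t·N), where N is the 2×2 nilpotent shift.

After assembling e^{tJ} and conjugating by P, we get:

e^{tB} =
  [2*t*exp(-3*t) + exp(-3*t), -t*exp(-3*t)]
  [4*t*exp(-3*t), -2*t*exp(-3*t) + exp(-3*t)]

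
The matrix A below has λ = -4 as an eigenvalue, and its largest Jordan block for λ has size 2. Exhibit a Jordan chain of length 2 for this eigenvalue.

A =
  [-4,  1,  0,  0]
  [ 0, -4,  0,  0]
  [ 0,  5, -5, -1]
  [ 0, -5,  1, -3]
A Jordan chain for λ = -4 of length 2:
v_1 = (1, 0, 5, -5)ᵀ
v_2 = (0, 1, 0, 0)ᵀ

Let N = A − (-4)·I. We want v_2 with N^2 v_2 = 0 but N^1 v_2 ≠ 0; then v_{j-1} := N · v_j for j = 2, …, 2.

Pick v_2 = (0, 1, 0, 0)ᵀ.
Then v_1 = N · v_2 = (1, 0, 5, -5)ᵀ.

Sanity check: (A − (-4)·I) v_1 = (0, 0, 0, 0)ᵀ = 0. ✓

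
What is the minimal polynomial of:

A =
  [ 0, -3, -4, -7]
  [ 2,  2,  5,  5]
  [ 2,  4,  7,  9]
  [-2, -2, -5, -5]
x^4 - 4*x^3 + 4*x^2

The characteristic polynomial is χ_A(x) = x^2*(x - 2)^2, so the eigenvalues are known. The minimal polynomial is
  m_A(x) = Π_λ (x − λ)^{k_λ}
where k_λ is the size of the *largest* Jordan block for λ (equivalently, the smallest k with (A − λI)^k v = 0 for every generalised eigenvector v of λ).

  λ = 0: largest Jordan block has size 2, contributing (x − 0)^2
  λ = 2: largest Jordan block has size 2, contributing (x − 2)^2

So m_A(x) = x^2*(x - 2)^2 = x^4 - 4*x^3 + 4*x^2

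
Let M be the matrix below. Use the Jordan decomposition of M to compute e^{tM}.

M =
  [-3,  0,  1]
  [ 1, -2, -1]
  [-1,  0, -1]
e^{tM} =
  [-t*exp(-2*t) + exp(-2*t), 0, t*exp(-2*t)]
  [t*exp(-2*t), exp(-2*t), -t*exp(-2*t)]
  [-t*exp(-2*t), 0, t*exp(-2*t) + exp(-2*t)]

Strategy: write M = P · J · P⁻¹ where J is a Jordan canonical form, so e^{tM} = P · e^{tJ} · P⁻¹, and e^{tJ} can be computed block-by-block.

M has Jordan form
J =
  [-2,  1,  0]
  [ 0, -2,  0]
  [ 0,  0, -2]
(up to reordering of blocks).

Per-block formulas:
  For a 2×2 Jordan block J_2(-2): exp(t · J_2(-2)) = e^(-2t)·(I + t·N), where N is the 2×2 nilpotent shift.
  For a 1×1 block at λ = -2: exp(t · [-2]) = [e^(-2t)].

After assembling e^{tJ} and conjugating by P, we get:

e^{tM} =
  [-t*exp(-2*t) + exp(-2*t), 0, t*exp(-2*t)]
  [t*exp(-2*t), exp(-2*t), -t*exp(-2*t)]
  [-t*exp(-2*t), 0, t*exp(-2*t) + exp(-2*t)]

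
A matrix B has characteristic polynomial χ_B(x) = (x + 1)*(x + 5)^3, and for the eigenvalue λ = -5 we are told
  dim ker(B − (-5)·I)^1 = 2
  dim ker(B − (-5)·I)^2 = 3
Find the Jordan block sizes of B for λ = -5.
Block sizes for λ = -5: [2, 1]

From the dimensions of kernels of powers, the number of Jordan blocks of size at least j is d_j − d_{j−1} where d_j = dim ker(N^j) (with d_0 = 0). Computing the differences gives [2, 1].
The number of blocks of size exactly k is (#blocks of size ≥ k) − (#blocks of size ≥ k + 1), so the partition is: 1 block(s) of size 1, 1 block(s) of size 2.
In nonincreasing order the block sizes are [2, 1].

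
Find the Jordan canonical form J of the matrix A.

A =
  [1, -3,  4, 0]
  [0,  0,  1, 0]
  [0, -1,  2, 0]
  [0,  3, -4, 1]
J_3(1) ⊕ J_1(1)

The characteristic polynomial is
  det(x·I − A) = x^4 - 4*x^3 + 6*x^2 - 4*x + 1 = (x - 1)^4

Eigenvalues and multiplicities (the geometric multiplicity of λ is n − rank(A − λI), which equals the number of Jordan blocks for λ):
  λ = 1: algebraic multiplicity = 4, geometric multiplicity = 2

Determining the block sizes for each eigenvalue:
  λ = 1: with am = 4 and gm = 2, the partition is not yet determined (e.g. several partitions of 4 into 2 parts exist). Let N = A − (1)·I. Computing rank(N^1) = 2, rank(N^2) = 1, rank(N^3) = 0; the number of blocks of size ≥ j is rank(N^{j−1}) − rank(N^j), giving [2, 1, 1]. So we have 1 block(s) of size 3, 1 block(s) of size 1 → block sizes [3, 1]

Assembling the blocks gives a Jordan form
J =
  [1, 1, 0, 0]
  [0, 1, 1, 0]
  [0, 0, 1, 0]
  [0, 0, 0, 1]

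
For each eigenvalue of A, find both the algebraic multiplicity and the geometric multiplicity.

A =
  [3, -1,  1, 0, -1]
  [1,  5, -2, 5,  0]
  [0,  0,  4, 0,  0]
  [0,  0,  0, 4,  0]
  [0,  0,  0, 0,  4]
λ = 4: alg = 5, geom = 3

Step 1 — factor the characteristic polynomial to read off the algebraic multiplicities:
  χ_A(x) = (x - 4)^5

Step 2 — compute geometric multiplicities via the rank-nullity identity g(λ) = n − rank(A − λI):
  rank(A − (4)·I) = 2, so dim ker(A − (4)·I) = n − 2 = 3

Summary:
  λ = 4: algebraic multiplicity = 5, geometric multiplicity = 3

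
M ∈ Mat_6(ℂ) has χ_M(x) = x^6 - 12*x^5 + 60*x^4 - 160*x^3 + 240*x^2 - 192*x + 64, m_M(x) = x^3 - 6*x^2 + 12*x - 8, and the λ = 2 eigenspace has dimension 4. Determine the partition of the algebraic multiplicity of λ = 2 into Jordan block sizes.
Block sizes for λ = 2: [3, 1, 1, 1]

Step 1 — from the characteristic polynomial, algebraic multiplicity of λ = 2 is 6. From dim ker(M − (2)·I) = 4, there are exactly 4 Jordan blocks for λ = 2.
Step 2 — from the minimal polynomial, the factor (x − 2)^3 tells us the largest block for λ = 2 has size 3.
Step 3 — with total size 6, 4 blocks, and largest block 3, the block sizes (in nonincreasing order) are [3, 1, 1, 1].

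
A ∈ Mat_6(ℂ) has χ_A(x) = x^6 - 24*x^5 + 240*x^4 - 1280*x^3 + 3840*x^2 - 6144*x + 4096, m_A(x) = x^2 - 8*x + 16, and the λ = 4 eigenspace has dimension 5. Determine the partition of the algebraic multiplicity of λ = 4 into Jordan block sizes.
Block sizes for λ = 4: [2, 1, 1, 1, 1]

Step 1 — from the characteristic polynomial, algebraic multiplicity of λ = 4 is 6. From dim ker(A − (4)·I) = 5, there are exactly 5 Jordan blocks for λ = 4.
Step 2 — from the minimal polynomial, the factor (x − 4)^2 tells us the largest block for λ = 4 has size 2.
Step 3 — with total size 6, 5 blocks, and largest block 2, the block sizes (in nonincreasing order) are [2, 1, 1, 1, 1].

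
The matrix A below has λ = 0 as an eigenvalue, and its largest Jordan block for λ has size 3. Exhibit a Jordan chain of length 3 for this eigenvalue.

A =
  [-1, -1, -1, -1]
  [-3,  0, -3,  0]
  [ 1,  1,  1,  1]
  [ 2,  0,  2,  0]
A Jordan chain for λ = 0 of length 3:
v_1 = (1, 0, -1, 0)ᵀ
v_2 = (-1, -3, 1, 2)ᵀ
v_3 = (1, 0, 0, 0)ᵀ

Let N = A − (0)·I. We want v_3 with N^3 v_3 = 0 but N^2 v_3 ≠ 0; then v_{j-1} := N · v_j for j = 3, …, 2.

Pick v_3 = (1, 0, 0, 0)ᵀ.
Then v_2 = N · v_3 = (-1, -3, 1, 2)ᵀ.
Then v_1 = N · v_2 = (1, 0, -1, 0)ᵀ.

Sanity check: (A − (0)·I) v_1 = (0, 0, 0, 0)ᵀ = 0. ✓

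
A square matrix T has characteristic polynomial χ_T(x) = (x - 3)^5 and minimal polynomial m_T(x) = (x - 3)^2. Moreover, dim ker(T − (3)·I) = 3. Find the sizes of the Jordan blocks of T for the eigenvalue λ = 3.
Block sizes for λ = 3: [2, 2, 1]

Step 1 — from the characteristic polynomial, algebraic multiplicity of λ = 3 is 5. From dim ker(T − (3)·I) = 3, there are exactly 3 Jordan blocks for λ = 3.
Step 2 — from the minimal polynomial, the factor (x − 3)^2 tells us the largest block for λ = 3 has size 2.
Step 3 — with total size 5, 3 blocks, and largest block 2, the block sizes (in nonincreasing order) are [2, 2, 1].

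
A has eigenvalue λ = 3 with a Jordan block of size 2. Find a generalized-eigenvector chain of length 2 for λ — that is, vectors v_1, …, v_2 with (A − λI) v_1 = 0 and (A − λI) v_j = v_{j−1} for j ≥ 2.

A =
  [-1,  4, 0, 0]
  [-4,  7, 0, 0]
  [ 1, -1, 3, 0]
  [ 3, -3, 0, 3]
A Jordan chain for λ = 3 of length 2:
v_1 = (-4, -4, 1, 3)ᵀ
v_2 = (1, 0, 0, 0)ᵀ

Let N = A − (3)·I. We want v_2 with N^2 v_2 = 0 but N^1 v_2 ≠ 0; then v_{j-1} := N · v_j for j = 2, …, 2.

Pick v_2 = (1, 0, 0, 0)ᵀ.
Then v_1 = N · v_2 = (-4, -4, 1, 3)ᵀ.

Sanity check: (A − (3)·I) v_1 = (0, 0, 0, 0)ᵀ = 0. ✓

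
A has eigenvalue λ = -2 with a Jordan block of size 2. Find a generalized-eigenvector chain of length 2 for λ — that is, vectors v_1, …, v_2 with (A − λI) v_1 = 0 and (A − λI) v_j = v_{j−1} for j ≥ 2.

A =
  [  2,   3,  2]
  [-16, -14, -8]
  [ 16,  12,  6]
A Jordan chain for λ = -2 of length 2:
v_1 = (4, -16, 16)ᵀ
v_2 = (1, 0, 0)ᵀ

Let N = A − (-2)·I. We want v_2 with N^2 v_2 = 0 but N^1 v_2 ≠ 0; then v_{j-1} := N · v_j for j = 2, …, 2.

Pick v_2 = (1, 0, 0)ᵀ.
Then v_1 = N · v_2 = (4, -16, 16)ᵀ.

Sanity check: (A − (-2)·I) v_1 = (0, 0, 0)ᵀ = 0. ✓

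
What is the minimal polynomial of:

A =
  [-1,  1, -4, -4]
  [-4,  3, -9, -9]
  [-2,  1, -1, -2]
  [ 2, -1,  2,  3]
x^3 - 3*x^2 + 3*x - 1

The characteristic polynomial is χ_A(x) = (x - 1)^4, so the eigenvalues are known. The minimal polynomial is
  m_A(x) = Π_λ (x − λ)^{k_λ}
where k_λ is the size of the *largest* Jordan block for λ (equivalently, the smallest k with (A − λI)^k v = 0 for every generalised eigenvector v of λ).

  λ = 1: largest Jordan block has size 3, contributing (x − 1)^3

So m_A(x) = (x - 1)^3 = x^3 - 3*x^2 + 3*x - 1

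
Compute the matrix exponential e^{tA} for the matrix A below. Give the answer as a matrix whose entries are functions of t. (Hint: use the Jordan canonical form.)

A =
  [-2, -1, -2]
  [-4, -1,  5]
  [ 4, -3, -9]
e^{tA} =
  [2*t*exp(-4*t) + exp(-4*t), t^2*exp(-4*t)/2 - t*exp(-4*t), t^2*exp(-4*t)/2 - 2*t*exp(-4*t)]
  [-4*t*exp(-4*t), -t^2*exp(-4*t) + 3*t*exp(-4*t) + exp(-4*t), -t^2*exp(-4*t) + 5*t*exp(-4*t)]
  [4*t*exp(-4*t), t^2*exp(-4*t) - 3*t*exp(-4*t), t^2*exp(-4*t) - 5*t*exp(-4*t) + exp(-4*t)]

Strategy: write A = P · J · P⁻¹ where J is a Jordan canonical form, so e^{tA} = P · e^{tJ} · P⁻¹, and e^{tJ} can be computed block-by-block.

A has Jordan form
J =
  [-4,  1,  0]
  [ 0, -4,  1]
  [ 0,  0, -4]
(up to reordering of blocks).

Per-block formulas:
  For a 3×3 Jordan block J_3(-4): exp(t · J_3(-4)) = e^(-4t)·(I + t·N + (t^2/2)·N^2), where N is the 3×3 nilpotent shift.

After assembling e^{tJ} and conjugating by P, we get:

e^{tA} =
  [2*t*exp(-4*t) + exp(-4*t), t^2*exp(-4*t)/2 - t*exp(-4*t), t^2*exp(-4*t)/2 - 2*t*exp(-4*t)]
  [-4*t*exp(-4*t), -t^2*exp(-4*t) + 3*t*exp(-4*t) + exp(-4*t), -t^2*exp(-4*t) + 5*t*exp(-4*t)]
  [4*t*exp(-4*t), t^2*exp(-4*t) - 3*t*exp(-4*t), t^2*exp(-4*t) - 5*t*exp(-4*t) + exp(-4*t)]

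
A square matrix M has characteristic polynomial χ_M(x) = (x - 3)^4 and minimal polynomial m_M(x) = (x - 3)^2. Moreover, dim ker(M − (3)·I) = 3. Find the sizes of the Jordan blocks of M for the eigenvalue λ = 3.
Block sizes for λ = 3: [2, 1, 1]

Step 1 — from the characteristic polynomial, algebraic multiplicity of λ = 3 is 4. From dim ker(M − (3)·I) = 3, there are exactly 3 Jordan blocks for λ = 3.
Step 2 — from the minimal polynomial, the factor (x − 3)^2 tells us the largest block for λ = 3 has size 2.
Step 3 — with total size 4, 3 blocks, and largest block 2, the block sizes (in nonincreasing order) are [2, 1, 1].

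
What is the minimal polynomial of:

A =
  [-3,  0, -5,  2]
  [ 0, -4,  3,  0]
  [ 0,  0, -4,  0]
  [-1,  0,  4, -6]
x^3 + 13*x^2 + 56*x + 80

The characteristic polynomial is χ_A(x) = (x + 4)^3*(x + 5), so the eigenvalues are known. The minimal polynomial is
  m_A(x) = Π_λ (x − λ)^{k_λ}
where k_λ is the size of the *largest* Jordan block for λ (equivalently, the smallest k with (A − λI)^k v = 0 for every generalised eigenvector v of λ).

  λ = -5: largest Jordan block has size 1, contributing (x + 5)
  λ = -4: largest Jordan block has size 2, contributing (x + 4)^2

So m_A(x) = (x + 4)^2*(x + 5) = x^3 + 13*x^2 + 56*x + 80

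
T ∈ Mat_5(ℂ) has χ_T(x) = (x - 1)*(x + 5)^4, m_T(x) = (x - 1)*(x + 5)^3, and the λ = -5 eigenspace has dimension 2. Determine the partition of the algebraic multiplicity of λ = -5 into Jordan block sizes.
Block sizes for λ = -5: [3, 1]

Step 1 — from the characteristic polynomial, algebraic multiplicity of λ = -5 is 4. From dim ker(T − (-5)·I) = 2, there are exactly 2 Jordan blocks for λ = -5.
Step 2 — from the minimal polynomial, the factor (x + 5)^3 tells us the largest block for λ = -5 has size 3.
Step 3 — with total size 4, 2 blocks, and largest block 3, the block sizes (in nonincreasing order) are [3, 1].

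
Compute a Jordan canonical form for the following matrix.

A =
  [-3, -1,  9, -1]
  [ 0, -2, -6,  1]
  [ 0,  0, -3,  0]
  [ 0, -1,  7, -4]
J_3(-3) ⊕ J_1(-3)

The characteristic polynomial is
  det(x·I − A) = x^4 + 12*x^3 + 54*x^2 + 108*x + 81 = (x + 3)^4

Eigenvalues and multiplicities (the geometric multiplicity of λ is n − rank(A − λI), which equals the number of Jordan blocks for λ):
  λ = -3: algebraic multiplicity = 4, geometric multiplicity = 2

Determining the block sizes for each eigenvalue:
  λ = -3: with am = 4 and gm = 2, the partition is not yet determined (e.g. several partitions of 4 into 2 parts exist). Let N = A − (-3)·I. Computing rank(N^1) = 2, rank(N^2) = 1, rank(N^3) = 0; the number of blocks of size ≥ j is rank(N^{j−1}) − rank(N^j), giving [2, 1, 1]. So we have 1 block(s) of size 3, 1 block(s) of size 1 → block sizes [3, 1]

Assembling the blocks gives a Jordan form
J =
  [-3,  1,  0,  0]
  [ 0, -3,  1,  0]
  [ 0,  0, -3,  0]
  [ 0,  0,  0, -3]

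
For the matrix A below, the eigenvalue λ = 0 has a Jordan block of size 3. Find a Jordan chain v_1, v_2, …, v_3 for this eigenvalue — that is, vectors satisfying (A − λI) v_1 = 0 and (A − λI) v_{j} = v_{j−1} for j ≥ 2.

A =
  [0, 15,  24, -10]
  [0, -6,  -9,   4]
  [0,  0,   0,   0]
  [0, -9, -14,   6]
A Jordan chain for λ = 0 of length 3:
v_1 = (5, -2, 0, -3)ᵀ
v_2 = (24, -9, 0, -14)ᵀ
v_3 = (0, 0, 1, 0)ᵀ

Let N = A − (0)·I. We want v_3 with N^3 v_3 = 0 but N^2 v_3 ≠ 0; then v_{j-1} := N · v_j for j = 3, …, 2.

Pick v_3 = (0, 0, 1, 0)ᵀ.
Then v_2 = N · v_3 = (24, -9, 0, -14)ᵀ.
Then v_1 = N · v_2 = (5, -2, 0, -3)ᵀ.

Sanity check: (A − (0)·I) v_1 = (0, 0, 0, 0)ᵀ = 0. ✓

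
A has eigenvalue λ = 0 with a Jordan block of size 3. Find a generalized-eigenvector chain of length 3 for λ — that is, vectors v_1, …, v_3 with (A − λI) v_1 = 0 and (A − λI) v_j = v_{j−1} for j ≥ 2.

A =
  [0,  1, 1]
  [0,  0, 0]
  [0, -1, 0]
A Jordan chain for λ = 0 of length 3:
v_1 = (-1, 0, 0)ᵀ
v_2 = (1, 0, -1)ᵀ
v_3 = (0, 1, 0)ᵀ

Let N = A − (0)·I. We want v_3 with N^3 v_3 = 0 but N^2 v_3 ≠ 0; then v_{j-1} := N · v_j for j = 3, …, 2.

Pick v_3 = (0, 1, 0)ᵀ.
Then v_2 = N · v_3 = (1, 0, -1)ᵀ.
Then v_1 = N · v_2 = (-1, 0, 0)ᵀ.

Sanity check: (A − (0)·I) v_1 = (0, 0, 0)ᵀ = 0. ✓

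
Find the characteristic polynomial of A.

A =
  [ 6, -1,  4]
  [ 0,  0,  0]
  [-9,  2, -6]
x^3

Expanding det(x·I − A) (e.g. by cofactor expansion or by noting that A is similar to its Jordan form J, which has the same characteristic polynomial as A) gives
  χ_A(x) = x^3
which factors as x^3. The eigenvalues (with algebraic multiplicities) are λ = 0 with multiplicity 3.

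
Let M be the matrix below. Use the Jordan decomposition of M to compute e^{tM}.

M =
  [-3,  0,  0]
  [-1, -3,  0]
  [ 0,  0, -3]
e^{tM} =
  [exp(-3*t), 0, 0]
  [-t*exp(-3*t), exp(-3*t), 0]
  [0, 0, exp(-3*t)]

Strategy: write M = P · J · P⁻¹ where J is a Jordan canonical form, so e^{tM} = P · e^{tJ} · P⁻¹, and e^{tJ} can be computed block-by-block.

M has Jordan form
J =
  [-3,  1,  0]
  [ 0, -3,  0]
  [ 0,  0, -3]
(up to reordering of blocks).

Per-block formulas:
  For a 2×2 Jordan block J_2(-3): exp(t · J_2(-3)) = e^(-3t)·(I + t·N), where N is the 2×2 nilpotent shift.
  For a 1×1 block at λ = -3: exp(t · [-3]) = [e^(-3t)].

After assembling e^{tJ} and conjugating by P, we get:

e^{tM} =
  [exp(-3*t), 0, 0]
  [-t*exp(-3*t), exp(-3*t), 0]
  [0, 0, exp(-3*t)]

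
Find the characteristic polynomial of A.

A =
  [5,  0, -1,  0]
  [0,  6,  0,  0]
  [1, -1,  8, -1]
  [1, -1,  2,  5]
x^4 - 24*x^3 + 216*x^2 - 864*x + 1296

Expanding det(x·I − A) (e.g. by cofactor expansion or by noting that A is similar to its Jordan form J, which has the same characteristic polynomial as A) gives
  χ_A(x) = x^4 - 24*x^3 + 216*x^2 - 864*x + 1296
which factors as (x - 6)^4. The eigenvalues (with algebraic multiplicities) are λ = 6 with multiplicity 4.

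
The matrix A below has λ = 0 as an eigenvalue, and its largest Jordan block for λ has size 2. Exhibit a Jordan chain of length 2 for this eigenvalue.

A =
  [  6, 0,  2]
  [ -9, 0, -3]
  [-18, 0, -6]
A Jordan chain for λ = 0 of length 2:
v_1 = (6, -9, -18)ᵀ
v_2 = (1, 0, 0)ᵀ

Let N = A − (0)·I. We want v_2 with N^2 v_2 = 0 but N^1 v_2 ≠ 0; then v_{j-1} := N · v_j for j = 2, …, 2.

Pick v_2 = (1, 0, 0)ᵀ.
Then v_1 = N · v_2 = (6, -9, -18)ᵀ.

Sanity check: (A − (0)·I) v_1 = (0, 0, 0)ᵀ = 0. ✓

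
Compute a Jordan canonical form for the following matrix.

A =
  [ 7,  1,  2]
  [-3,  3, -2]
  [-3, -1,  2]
J_2(4) ⊕ J_1(4)

The characteristic polynomial is
  det(x·I − A) = x^3 - 12*x^2 + 48*x - 64 = (x - 4)^3

Eigenvalues and multiplicities (the geometric multiplicity of λ is n − rank(A − λI), which equals the number of Jordan blocks for λ):
  λ = 4: algebraic multiplicity = 3, geometric multiplicity = 2

Determining the block sizes for each eigenvalue:
  λ = 4: 2 blocks summing to 3 forces exactly one block of size 2 and the rest size 1 → block sizes [2, 1]

Assembling the blocks gives a Jordan form
J =
  [4, 1, 0]
  [0, 4, 0]
  [0, 0, 4]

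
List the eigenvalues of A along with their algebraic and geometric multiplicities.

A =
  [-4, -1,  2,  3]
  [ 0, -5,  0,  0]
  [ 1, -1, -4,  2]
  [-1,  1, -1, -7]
λ = -5: alg = 4, geom = 2

Step 1 — factor the characteristic polynomial to read off the algebraic multiplicities:
  χ_A(x) = (x + 5)^4

Step 2 — compute geometric multiplicities via the rank-nullity identity g(λ) = n − rank(A − λI):
  rank(A − (-5)·I) = 2, so dim ker(A − (-5)·I) = n − 2 = 2

Summary:
  λ = -5: algebraic multiplicity = 4, geometric multiplicity = 2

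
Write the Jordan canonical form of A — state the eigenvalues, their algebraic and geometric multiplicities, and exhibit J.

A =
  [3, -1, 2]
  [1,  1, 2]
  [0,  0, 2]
J_2(2) ⊕ J_1(2)

The characteristic polynomial is
  det(x·I − A) = x^3 - 6*x^2 + 12*x - 8 = (x - 2)^3

Eigenvalues and multiplicities (the geometric multiplicity of λ is n − rank(A − λI), which equals the number of Jordan blocks for λ):
  λ = 2: algebraic multiplicity = 3, geometric multiplicity = 2

Determining the block sizes for each eigenvalue:
  λ = 2: 2 blocks summing to 3 forces exactly one block of size 2 and the rest size 1 → block sizes [2, 1]

Assembling the blocks gives a Jordan form
J =
  [2, 1, 0]
  [0, 2, 0]
  [0, 0, 2]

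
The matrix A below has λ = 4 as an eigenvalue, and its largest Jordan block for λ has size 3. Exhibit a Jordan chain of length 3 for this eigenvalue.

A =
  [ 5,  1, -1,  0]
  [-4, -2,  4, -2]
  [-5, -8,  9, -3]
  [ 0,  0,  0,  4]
A Jordan chain for λ = 4 of length 3:
v_1 = (2, 0, 2, 0)ᵀ
v_2 = (1, -4, -5, 0)ᵀ
v_3 = (1, 0, 0, 0)ᵀ

Let N = A − (4)·I. We want v_3 with N^3 v_3 = 0 but N^2 v_3 ≠ 0; then v_{j-1} := N · v_j for j = 3, …, 2.

Pick v_3 = (1, 0, 0, 0)ᵀ.
Then v_2 = N · v_3 = (1, -4, -5, 0)ᵀ.
Then v_1 = N · v_2 = (2, 0, 2, 0)ᵀ.

Sanity check: (A − (4)·I) v_1 = (0, 0, 0, 0)ᵀ = 0. ✓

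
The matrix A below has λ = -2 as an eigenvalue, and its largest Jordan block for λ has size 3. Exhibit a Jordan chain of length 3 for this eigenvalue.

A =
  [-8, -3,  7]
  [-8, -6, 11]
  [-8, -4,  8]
A Jordan chain for λ = -2 of length 3:
v_1 = (4, -8, 0)ᵀ
v_2 = (-6, -8, -8)ᵀ
v_3 = (1, 0, 0)ᵀ

Let N = A − (-2)·I. We want v_3 with N^3 v_3 = 0 but N^2 v_3 ≠ 0; then v_{j-1} := N · v_j for j = 3, …, 2.

Pick v_3 = (1, 0, 0)ᵀ.
Then v_2 = N · v_3 = (-6, -8, -8)ᵀ.
Then v_1 = N · v_2 = (4, -8, 0)ᵀ.

Sanity check: (A − (-2)·I) v_1 = (0, 0, 0)ᵀ = 0. ✓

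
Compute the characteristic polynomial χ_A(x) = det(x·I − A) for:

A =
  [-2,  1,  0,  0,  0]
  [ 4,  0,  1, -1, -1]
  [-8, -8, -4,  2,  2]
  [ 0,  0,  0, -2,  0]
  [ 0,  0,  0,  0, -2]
x^5 + 10*x^4 + 40*x^3 + 80*x^2 + 80*x + 32

Expanding det(x·I − A) (e.g. by cofactor expansion or by noting that A is similar to its Jordan form J, which has the same characteristic polynomial as A) gives
  χ_A(x) = x^5 + 10*x^4 + 40*x^3 + 80*x^2 + 80*x + 32
which factors as (x + 2)^5. The eigenvalues (with algebraic multiplicities) are λ = -2 with multiplicity 5.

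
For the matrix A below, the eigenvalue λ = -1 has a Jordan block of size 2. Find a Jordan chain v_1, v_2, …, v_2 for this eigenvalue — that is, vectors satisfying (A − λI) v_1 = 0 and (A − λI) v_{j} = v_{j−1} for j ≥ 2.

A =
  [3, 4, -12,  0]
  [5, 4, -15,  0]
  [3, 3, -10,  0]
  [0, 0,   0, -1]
A Jordan chain for λ = -1 of length 2:
v_1 = (4, 5, 3, 0)ᵀ
v_2 = (1, 0, 0, 0)ᵀ

Let N = A − (-1)·I. We want v_2 with N^2 v_2 = 0 but N^1 v_2 ≠ 0; then v_{j-1} := N · v_j for j = 2, …, 2.

Pick v_2 = (1, 0, 0, 0)ᵀ.
Then v_1 = N · v_2 = (4, 5, 3, 0)ᵀ.

Sanity check: (A − (-1)·I) v_1 = (0, 0, 0, 0)ᵀ = 0. ✓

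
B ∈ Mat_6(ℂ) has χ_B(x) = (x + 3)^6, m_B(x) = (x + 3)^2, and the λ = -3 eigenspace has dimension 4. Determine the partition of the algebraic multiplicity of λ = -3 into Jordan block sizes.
Block sizes for λ = -3: [2, 2, 1, 1]

Step 1 — from the characteristic polynomial, algebraic multiplicity of λ = -3 is 6. From dim ker(B − (-3)·I) = 4, there are exactly 4 Jordan blocks for λ = -3.
Step 2 — from the minimal polynomial, the factor (x + 3)^2 tells us the largest block for λ = -3 has size 2.
Step 3 — with total size 6, 4 blocks, and largest block 2, the block sizes (in nonincreasing order) are [2, 2, 1, 1].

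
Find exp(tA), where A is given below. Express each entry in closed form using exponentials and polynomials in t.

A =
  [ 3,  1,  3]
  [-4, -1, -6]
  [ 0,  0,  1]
e^{tA} =
  [2*t*exp(t) + exp(t), t*exp(t), 3*t*exp(t)]
  [-4*t*exp(t), -2*t*exp(t) + exp(t), -6*t*exp(t)]
  [0, 0, exp(t)]

Strategy: write A = P · J · P⁻¹ where J is a Jordan canonical form, so e^{tA} = P · e^{tJ} · P⁻¹, and e^{tJ} can be computed block-by-block.

A has Jordan form
J =
  [1, 1, 0]
  [0, 1, 0]
  [0, 0, 1]
(up to reordering of blocks).

Per-block formulas:
  For a 1×1 block at λ = 1: exp(t · [1]) = [e^(1t)].
  For a 2×2 Jordan block J_2(1): exp(t · J_2(1)) = e^(1t)·(I + t·N), where N is the 2×2 nilpotent shift.

After assembling e^{tJ} and conjugating by P, we get:

e^{tA} =
  [2*t*exp(t) + exp(t), t*exp(t), 3*t*exp(t)]
  [-4*t*exp(t), -2*t*exp(t) + exp(t), -6*t*exp(t)]
  [0, 0, exp(t)]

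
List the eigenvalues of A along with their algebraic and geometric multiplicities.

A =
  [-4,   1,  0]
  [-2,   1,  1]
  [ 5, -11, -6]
λ = -3: alg = 3, geom = 1

Step 1 — factor the characteristic polynomial to read off the algebraic multiplicities:
  χ_A(x) = (x + 3)^3

Step 2 — compute geometric multiplicities via the rank-nullity identity g(λ) = n − rank(A − λI):
  rank(A − (-3)·I) = 2, so dim ker(A − (-3)·I) = n − 2 = 1

Summary:
  λ = -3: algebraic multiplicity = 3, geometric multiplicity = 1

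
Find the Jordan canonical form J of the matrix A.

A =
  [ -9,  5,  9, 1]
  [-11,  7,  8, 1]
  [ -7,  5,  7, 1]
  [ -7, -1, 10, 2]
J_1(-2) ⊕ J_3(3)

The characteristic polynomial is
  det(x·I − A) = x^4 - 7*x^3 + 9*x^2 + 27*x - 54 = (x - 3)^3*(x + 2)

Eigenvalues and multiplicities (the geometric multiplicity of λ is n − rank(A − λI), which equals the number of Jordan blocks for λ):
  λ = -2: algebraic multiplicity = 1, geometric multiplicity = 1
  λ = 3: algebraic multiplicity = 3, geometric multiplicity = 1

Determining the block sizes for each eigenvalue:
  λ = -2: one block (gm = 1), so the single block has size am = 1 → block sizes [1]
  λ = 3: one block (gm = 1), so the single block has size am = 3 → block sizes [3]

Assembling the blocks gives a Jordan form
J =
  [-2, 0, 0, 0]
  [ 0, 3, 1, 0]
  [ 0, 0, 3, 1]
  [ 0, 0, 0, 3]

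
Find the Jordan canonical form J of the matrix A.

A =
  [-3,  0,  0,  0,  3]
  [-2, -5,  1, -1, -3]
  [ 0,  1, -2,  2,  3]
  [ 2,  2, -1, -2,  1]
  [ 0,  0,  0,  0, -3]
J_3(-3) ⊕ J_2(-3)

The characteristic polynomial is
  det(x·I − A) = x^5 + 15*x^4 + 90*x^3 + 270*x^2 + 405*x + 243 = (x + 3)^5

Eigenvalues and multiplicities (the geometric multiplicity of λ is n − rank(A − λI), which equals the number of Jordan blocks for λ):
  λ = -3: algebraic multiplicity = 5, geometric multiplicity = 2

Determining the block sizes for each eigenvalue:
  λ = -3: with am = 5 and gm = 2, the partition is not yet determined (e.g. several partitions of 5 into 2 parts exist). Let N = A − (-3)·I. Computing rank(N^1) = 3, rank(N^2) = 1, rank(N^3) = 0; the number of blocks of size ≥ j is rank(N^{j−1}) − rank(N^j), giving [2, 2, 1]. So we have 1 block(s) of size 3, 1 block(s) of size 2 → block sizes [3, 2]

Assembling the blocks gives a Jordan form
J =
  [-3,  1,  0,  0,  0]
  [ 0, -3,  1,  0,  0]
  [ 0,  0, -3,  0,  0]
  [ 0,  0,  0, -3,  1]
  [ 0,  0,  0,  0, -3]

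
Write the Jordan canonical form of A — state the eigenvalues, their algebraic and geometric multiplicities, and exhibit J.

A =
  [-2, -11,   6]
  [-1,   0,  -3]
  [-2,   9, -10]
J_3(-4)

The characteristic polynomial is
  det(x·I − A) = x^3 + 12*x^2 + 48*x + 64 = (x + 4)^3

Eigenvalues and multiplicities (the geometric multiplicity of λ is n − rank(A − λI), which equals the number of Jordan blocks for λ):
  λ = -4: algebraic multiplicity = 3, geometric multiplicity = 1

Determining the block sizes for each eigenvalue:
  λ = -4: one block (gm = 1), so the single block has size am = 3 → block sizes [3]

Assembling the blocks gives a Jordan form
J =
  [-4,  1,  0]
  [ 0, -4,  1]
  [ 0,  0, -4]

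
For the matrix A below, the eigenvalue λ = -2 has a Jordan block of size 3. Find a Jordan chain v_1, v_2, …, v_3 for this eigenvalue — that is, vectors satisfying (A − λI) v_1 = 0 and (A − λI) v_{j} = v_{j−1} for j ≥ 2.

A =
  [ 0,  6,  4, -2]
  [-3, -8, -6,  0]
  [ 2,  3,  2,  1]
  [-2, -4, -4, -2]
A Jordan chain for λ = -2 of length 3:
v_1 = (-2, 0, 1, 0)ᵀ
v_2 = (2, -3, 2, -2)ᵀ
v_3 = (1, 0, 0, 0)ᵀ

Let N = A − (-2)·I. We want v_3 with N^3 v_3 = 0 but N^2 v_3 ≠ 0; then v_{j-1} := N · v_j for j = 3, …, 2.

Pick v_3 = (1, 0, 0, 0)ᵀ.
Then v_2 = N · v_3 = (2, -3, 2, -2)ᵀ.
Then v_1 = N · v_2 = (-2, 0, 1, 0)ᵀ.

Sanity check: (A − (-2)·I) v_1 = (0, 0, 0, 0)ᵀ = 0. ✓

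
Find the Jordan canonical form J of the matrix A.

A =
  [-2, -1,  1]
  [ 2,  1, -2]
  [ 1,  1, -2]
J_2(-1) ⊕ J_1(-1)

The characteristic polynomial is
  det(x·I − A) = x^3 + 3*x^2 + 3*x + 1 = (x + 1)^3

Eigenvalues and multiplicities (the geometric multiplicity of λ is n − rank(A − λI), which equals the number of Jordan blocks for λ):
  λ = -1: algebraic multiplicity = 3, geometric multiplicity = 2

Determining the block sizes for each eigenvalue:
  λ = -1: 2 blocks summing to 3 forces exactly one block of size 2 and the rest size 1 → block sizes [2, 1]

Assembling the blocks gives a Jordan form
J =
  [-1,  1,  0]
  [ 0, -1,  0]
  [ 0,  0, -1]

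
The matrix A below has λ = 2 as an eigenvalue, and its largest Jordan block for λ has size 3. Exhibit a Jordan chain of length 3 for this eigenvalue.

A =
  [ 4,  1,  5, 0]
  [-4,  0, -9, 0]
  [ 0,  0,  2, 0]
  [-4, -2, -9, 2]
A Jordan chain for λ = 2 of length 3:
v_1 = (1, -2, 0, -2)ᵀ
v_2 = (5, -9, 0, -9)ᵀ
v_3 = (0, 0, 1, 0)ᵀ

Let N = A − (2)·I. We want v_3 with N^3 v_3 = 0 but N^2 v_3 ≠ 0; then v_{j-1} := N · v_j for j = 3, …, 2.

Pick v_3 = (0, 0, 1, 0)ᵀ.
Then v_2 = N · v_3 = (5, -9, 0, -9)ᵀ.
Then v_1 = N · v_2 = (1, -2, 0, -2)ᵀ.

Sanity check: (A − (2)·I) v_1 = (0, 0, 0, 0)ᵀ = 0. ✓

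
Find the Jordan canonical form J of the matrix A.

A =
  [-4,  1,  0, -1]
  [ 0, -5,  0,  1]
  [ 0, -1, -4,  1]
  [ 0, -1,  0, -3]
J_2(-4) ⊕ J_1(-4) ⊕ J_1(-4)

The characteristic polynomial is
  det(x·I − A) = x^4 + 16*x^3 + 96*x^2 + 256*x + 256 = (x + 4)^4

Eigenvalues and multiplicities (the geometric multiplicity of λ is n − rank(A − λI), which equals the number of Jordan blocks for λ):
  λ = -4: algebraic multiplicity = 4, geometric multiplicity = 3

Determining the block sizes for each eigenvalue:
  λ = -4: 3 blocks summing to 4 forces exactly one block of size 2 and the rest size 1 → block sizes [2, 1, 1]

Assembling the blocks gives a Jordan form
J =
  [-4,  1,  0,  0]
  [ 0, -4,  0,  0]
  [ 0,  0, -4,  0]
  [ 0,  0,  0, -4]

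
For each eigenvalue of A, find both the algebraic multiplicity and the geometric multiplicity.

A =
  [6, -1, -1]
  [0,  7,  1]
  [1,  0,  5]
λ = 6: alg = 3, geom = 1

Step 1 — factor the characteristic polynomial to read off the algebraic multiplicities:
  χ_A(x) = (x - 6)^3

Step 2 — compute geometric multiplicities via the rank-nullity identity g(λ) = n − rank(A − λI):
  rank(A − (6)·I) = 2, so dim ker(A − (6)·I) = n − 2 = 1

Summary:
  λ = 6: algebraic multiplicity = 3, geometric multiplicity = 1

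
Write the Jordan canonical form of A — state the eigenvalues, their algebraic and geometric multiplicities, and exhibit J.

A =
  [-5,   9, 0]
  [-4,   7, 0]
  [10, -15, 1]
J_2(1) ⊕ J_1(1)

The characteristic polynomial is
  det(x·I − A) = x^3 - 3*x^2 + 3*x - 1 = (x - 1)^3

Eigenvalues and multiplicities (the geometric multiplicity of λ is n − rank(A − λI), which equals the number of Jordan blocks for λ):
  λ = 1: algebraic multiplicity = 3, geometric multiplicity = 2

Determining the block sizes for each eigenvalue:
  λ = 1: 2 blocks summing to 3 forces exactly one block of size 2 and the rest size 1 → block sizes [2, 1]

Assembling the blocks gives a Jordan form
J =
  [1, 1, 0]
  [0, 1, 0]
  [0, 0, 1]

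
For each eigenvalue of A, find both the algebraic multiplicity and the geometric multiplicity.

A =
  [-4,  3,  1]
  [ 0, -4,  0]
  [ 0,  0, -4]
λ = -4: alg = 3, geom = 2

Step 1 — factor the characteristic polynomial to read off the algebraic multiplicities:
  χ_A(x) = (x + 4)^3

Step 2 — compute geometric multiplicities via the rank-nullity identity g(λ) = n − rank(A − λI):
  rank(A − (-4)·I) = 1, so dim ker(A − (-4)·I) = n − 1 = 2

Summary:
  λ = -4: algebraic multiplicity = 3, geometric multiplicity = 2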